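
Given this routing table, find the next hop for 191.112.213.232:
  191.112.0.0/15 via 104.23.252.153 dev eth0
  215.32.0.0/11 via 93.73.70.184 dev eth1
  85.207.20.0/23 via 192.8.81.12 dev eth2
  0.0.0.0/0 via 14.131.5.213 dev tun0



Longest prefix match for 191.112.213.232:
  /15 191.112.0.0: MATCH
  /11 215.32.0.0: no
  /23 85.207.20.0: no
  /0 0.0.0.0: MATCH
Selected: next-hop 104.23.252.153 via eth0 (matched /15)


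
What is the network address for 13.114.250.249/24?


IP:   00001101.01110010.11111010.11111001
Mask: 11111111.11111111.11111111.00000000
AND operation:
Net:  00001101.01110010.11111010.00000000
Network: 13.114.250.0/24


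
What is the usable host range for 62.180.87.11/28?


Network: 62.180.87.0
Broadcast: 62.180.87.15
First usable = network + 1
Last usable = broadcast - 1
Range: 62.180.87.1 to 62.180.87.14


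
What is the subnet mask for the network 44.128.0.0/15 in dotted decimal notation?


/15 means 15 network bits, 17 host bits
Binary: 11111111111111100000000000000000
Mask: 255.254.0.0


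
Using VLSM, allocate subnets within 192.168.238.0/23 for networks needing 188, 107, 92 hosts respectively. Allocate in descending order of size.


188 hosts -> /24 (254 usable): 192.168.238.0/24
107 hosts -> /25 (126 usable): 192.168.239.0/25
92 hosts -> /25 (126 usable): 192.168.239.128/25
Allocation: 192.168.238.0/24 (188 hosts, 254 usable); 192.168.239.0/25 (107 hosts, 126 usable); 192.168.239.128/25 (92 hosts, 126 usable)


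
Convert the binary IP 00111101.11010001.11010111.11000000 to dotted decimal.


00111101 = 61
11010001 = 209
11010111 = 215
11000000 = 192
IP: 61.209.215.192


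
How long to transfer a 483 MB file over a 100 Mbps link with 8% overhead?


Effective throughput = 100 * (1 - 8/100) = 92 Mbps
File size in Mb = 483 * 8 = 3864 Mb
Time = 3864 / 92
Time = 42 seconds


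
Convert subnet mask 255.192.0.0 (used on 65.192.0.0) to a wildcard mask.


Subnet mask: 255.192.0.0
Wildcard = 255.255.255.255 - subnet mask
255 - 255 = 0
255 - 192 = 63
255 - 0 = 255
255 - 0 = 255
Wildcard: 0.63.255.255


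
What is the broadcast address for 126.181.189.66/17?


Network: 126.181.128.0/17
Host bits = 15
Set all host bits to 1:
Broadcast: 126.181.255.255


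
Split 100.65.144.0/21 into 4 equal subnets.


New prefix = 21 + 2 = 23
Each subnet has 512 addresses
  100.65.144.0/23
  100.65.146.0/23
  100.65.148.0/23
  100.65.150.0/23
Subnets: 100.65.144.0/23, 100.65.146.0/23, 100.65.148.0/23, 100.65.150.0/23


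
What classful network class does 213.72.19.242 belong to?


First octet: 213
Binary: 11010101
110xxxxx -> Class C (192-223)
Class C, default mask 255.255.255.0 (/24)


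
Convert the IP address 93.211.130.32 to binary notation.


93 = 01011101
211 = 11010011
130 = 10000010
32 = 00100000
Binary: 01011101.11010011.10000010.00100000


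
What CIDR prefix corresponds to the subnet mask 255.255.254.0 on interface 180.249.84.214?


Binary: 11111111.11111111.11111110.00000000
Count leading 1s
Prefix: /23


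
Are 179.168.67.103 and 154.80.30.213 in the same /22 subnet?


Mask: 255.255.252.0
179.168.67.103 AND mask = 179.168.64.0
154.80.30.213 AND mask = 154.80.28.0
No, different subnets (179.168.64.0 vs 154.80.28.0)


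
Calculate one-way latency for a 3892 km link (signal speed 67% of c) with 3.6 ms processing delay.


Speed = 0.67 * 3e5 km/s = 201000 km/s
Propagation delay = 3892 / 201000 = 0.0194 s = 19.3632 ms
Processing delay = 3.6 ms
Total one-way latency = 22.9632 ms


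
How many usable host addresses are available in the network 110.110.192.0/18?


Host bits = 32 - 18 = 14
Total addresses = 2^14 = 16384
Usable = total - 2 (network and broadcast)
Usable hosts: 16382


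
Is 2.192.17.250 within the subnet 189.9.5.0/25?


Subnet network: 189.9.5.0
Test IP AND mask: 2.192.17.128
No, 2.192.17.250 is not in 189.9.5.0/25


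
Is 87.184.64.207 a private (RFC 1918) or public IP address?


RFC 1918 private ranges:
  10.0.0.0/8 (10.0.0.0 - 10.255.255.255)
  172.16.0.0/12 (172.16.0.0 - 172.31.255.255)
  192.168.0.0/16 (192.168.0.0 - 192.168.255.255)
Public (not in any RFC 1918 range)


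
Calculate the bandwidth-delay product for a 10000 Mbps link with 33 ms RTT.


BDP = bandwidth * RTT
= 10000 Mbps * 33 ms
= 10000 * 1e6 * 33 / 1000 bits
= 330000000 bits
= 41250000 bytes
= 40283.2031 KB
BDP = 330000000 bits (41250000 bytes)


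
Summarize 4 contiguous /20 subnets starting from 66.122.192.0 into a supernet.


Original prefix: /20
Number of subnets: 4 = 2^2
New prefix = 20 - 2 = 18
Supernet: 66.122.192.0/18


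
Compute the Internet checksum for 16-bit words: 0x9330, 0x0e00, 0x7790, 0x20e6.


Sum all words (with carry folding):
+ 0x9330 = 0x9330
+ 0x0e00 = 0xa130
+ 0x7790 = 0x18c1
+ 0x20e6 = 0x39a7
One's complement: ~0x39a7
Checksum = 0xc658


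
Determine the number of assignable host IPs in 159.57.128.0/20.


Host bits = 32 - 20 = 12
Total addresses = 2^12 = 4096
Usable = total - 2 (network and broadcast)
Usable hosts: 4094


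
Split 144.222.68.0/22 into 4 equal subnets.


New prefix = 22 + 2 = 24
Each subnet has 256 addresses
  144.222.68.0/24
  144.222.69.0/24
  144.222.70.0/24
  144.222.71.0/24
Subnets: 144.222.68.0/24, 144.222.69.0/24, 144.222.70.0/24, 144.222.71.0/24


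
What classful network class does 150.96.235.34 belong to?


First octet: 150
Binary: 10010110
10xxxxxx -> Class B (128-191)
Class B, default mask 255.255.0.0 (/16)


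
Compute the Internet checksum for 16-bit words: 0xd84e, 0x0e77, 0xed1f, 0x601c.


Sum all words (with carry folding):
+ 0xd84e = 0xd84e
+ 0x0e77 = 0xe6c5
+ 0xed1f = 0xd3e5
+ 0x601c = 0x3402
One's complement: ~0x3402
Checksum = 0xcbfd


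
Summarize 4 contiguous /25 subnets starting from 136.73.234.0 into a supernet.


Original prefix: /25
Number of subnets: 4 = 2^2
New prefix = 25 - 2 = 23
Supernet: 136.73.234.0/23


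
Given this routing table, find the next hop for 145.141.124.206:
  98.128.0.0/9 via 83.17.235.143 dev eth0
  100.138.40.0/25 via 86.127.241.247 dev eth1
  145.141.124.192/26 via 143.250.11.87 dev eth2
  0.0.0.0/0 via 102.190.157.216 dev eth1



Longest prefix match for 145.141.124.206:
  /9 98.128.0.0: no
  /25 100.138.40.0: no
  /26 145.141.124.192: MATCH
  /0 0.0.0.0: MATCH
Selected: next-hop 143.250.11.87 via eth2 (matched /26)


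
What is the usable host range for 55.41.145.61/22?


Network: 55.41.144.0
Broadcast: 55.41.147.255
First usable = network + 1
Last usable = broadcast - 1
Range: 55.41.144.1 to 55.41.147.254


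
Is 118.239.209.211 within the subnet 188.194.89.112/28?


Subnet network: 188.194.89.112
Test IP AND mask: 118.239.209.208
No, 118.239.209.211 is not in 188.194.89.112/28


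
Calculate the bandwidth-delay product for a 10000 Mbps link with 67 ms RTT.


BDP = bandwidth * RTT
= 10000 Mbps * 67 ms
= 10000 * 1e6 * 67 / 1000 bits
= 670000000 bits
= 83750000 bytes
= 81787.1094 KB
BDP = 670000000 bits (83750000 bytes)


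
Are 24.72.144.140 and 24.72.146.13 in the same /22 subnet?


Mask: 255.255.252.0
24.72.144.140 AND mask = 24.72.144.0
24.72.146.13 AND mask = 24.72.144.0
Yes, same subnet (24.72.144.0)


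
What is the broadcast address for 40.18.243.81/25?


Network: 40.18.243.0/25
Host bits = 7
Set all host bits to 1:
Broadcast: 40.18.243.127


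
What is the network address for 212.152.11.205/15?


IP:   11010100.10011000.00001011.11001101
Mask: 11111111.11111110.00000000.00000000
AND operation:
Net:  11010100.10011000.00000000.00000000
Network: 212.152.0.0/15


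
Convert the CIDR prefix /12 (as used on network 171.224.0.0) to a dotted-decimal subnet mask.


/12 means 12 network bits, 20 host bits
Binary: 11111111111100000000000000000000
Mask: 255.240.0.0


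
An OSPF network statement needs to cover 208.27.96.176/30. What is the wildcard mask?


Subnet mask: 255.255.255.252
Wildcard = 255.255.255.255 - subnet mask
255 - 255 = 0
255 - 255 = 0
255 - 255 = 0
255 - 252 = 3
Wildcard: 0.0.0.3


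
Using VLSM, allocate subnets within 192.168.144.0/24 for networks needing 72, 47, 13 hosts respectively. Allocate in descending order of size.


72 hosts -> /25 (126 usable): 192.168.144.0/25
47 hosts -> /26 (62 usable): 192.168.144.128/26
13 hosts -> /28 (14 usable): 192.168.144.192/28
Allocation: 192.168.144.0/25 (72 hosts, 126 usable); 192.168.144.128/26 (47 hosts, 62 usable); 192.168.144.192/28 (13 hosts, 14 usable)


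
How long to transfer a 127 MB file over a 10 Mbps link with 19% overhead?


Effective throughput = 10 * (1 - 19/100) = 8.1 Mbps
File size in Mb = 127 * 8 = 1016 Mb
Time = 1016 / 8.1
Time = 125.4321 seconds


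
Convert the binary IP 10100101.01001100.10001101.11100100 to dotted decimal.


10100101 = 165
01001100 = 76
10001101 = 141
11100100 = 228
IP: 165.76.141.228


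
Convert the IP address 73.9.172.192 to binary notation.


73 = 01001001
9 = 00001001
172 = 10101100
192 = 11000000
Binary: 01001001.00001001.10101100.11000000


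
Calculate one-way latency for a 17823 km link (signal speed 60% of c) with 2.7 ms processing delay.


Speed = 0.6 * 3e5 km/s = 180000 km/s
Propagation delay = 17823 / 180000 = 0.099 s = 99.0167 ms
Processing delay = 2.7 ms
Total one-way latency = 101.7167 ms


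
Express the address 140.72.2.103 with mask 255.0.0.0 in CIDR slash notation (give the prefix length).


Binary: 11111111.00000000.00000000.00000000
Count leading 1s
Prefix: /8


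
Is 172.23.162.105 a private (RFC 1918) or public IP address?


RFC 1918 private ranges:
  10.0.0.0/8 (10.0.0.0 - 10.255.255.255)
  172.16.0.0/12 (172.16.0.0 - 172.31.255.255)
  192.168.0.0/16 (192.168.0.0 - 192.168.255.255)
Private (in 172.16.0.0/12)


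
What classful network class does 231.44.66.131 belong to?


First octet: 231
Binary: 11100111
1110xxxx -> Class D (224-239)
Class D (multicast), default mask N/A


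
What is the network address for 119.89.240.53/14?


IP:   01110111.01011001.11110000.00110101
Mask: 11111111.11111100.00000000.00000000
AND operation:
Net:  01110111.01011000.00000000.00000000
Network: 119.88.0.0/14


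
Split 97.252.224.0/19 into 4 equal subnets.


New prefix = 19 + 2 = 21
Each subnet has 2048 addresses
  97.252.224.0/21
  97.252.232.0/21
  97.252.240.0/21
  97.252.248.0/21
Subnets: 97.252.224.0/21, 97.252.232.0/21, 97.252.240.0/21, 97.252.248.0/21


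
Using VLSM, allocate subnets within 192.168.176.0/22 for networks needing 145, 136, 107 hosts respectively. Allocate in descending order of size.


145 hosts -> /24 (254 usable): 192.168.176.0/24
136 hosts -> /24 (254 usable): 192.168.177.0/24
107 hosts -> /25 (126 usable): 192.168.178.0/25
Allocation: 192.168.176.0/24 (145 hosts, 254 usable); 192.168.177.0/24 (136 hosts, 254 usable); 192.168.178.0/25 (107 hosts, 126 usable)


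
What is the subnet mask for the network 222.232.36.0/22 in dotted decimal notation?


/22 means 22 network bits, 10 host bits
Binary: 11111111111111111111110000000000
Mask: 255.255.252.0


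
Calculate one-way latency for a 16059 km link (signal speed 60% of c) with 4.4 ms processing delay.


Speed = 0.6 * 3e5 km/s = 180000 km/s
Propagation delay = 16059 / 180000 = 0.0892 s = 89.2167 ms
Processing delay = 4.4 ms
Total one-way latency = 93.6167 ms


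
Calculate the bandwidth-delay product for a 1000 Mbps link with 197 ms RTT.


BDP = bandwidth * RTT
= 1000 Mbps * 197 ms
= 1000 * 1e6 * 197 / 1000 bits
= 197000000 bits
= 24625000 bytes
= 24047.8516 KB
BDP = 197000000 bits (24625000 bytes)


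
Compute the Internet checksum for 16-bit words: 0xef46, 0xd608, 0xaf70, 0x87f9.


Sum all words (with carry folding):
+ 0xef46 = 0xef46
+ 0xd608 = 0xc54f
+ 0xaf70 = 0x74c0
+ 0x87f9 = 0xfcb9
One's complement: ~0xfcb9
Checksum = 0x0346


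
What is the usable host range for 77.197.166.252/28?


Network: 77.197.166.240
Broadcast: 77.197.166.255
First usable = network + 1
Last usable = broadcast - 1
Range: 77.197.166.241 to 77.197.166.254


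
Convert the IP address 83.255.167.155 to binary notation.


83 = 01010011
255 = 11111111
167 = 10100111
155 = 10011011
Binary: 01010011.11111111.10100111.10011011


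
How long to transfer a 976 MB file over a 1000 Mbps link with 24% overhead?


Effective throughput = 1000 * (1 - 24/100) = 760 Mbps
File size in Mb = 976 * 8 = 7808 Mb
Time = 7808 / 760
Time = 10.2737 seconds


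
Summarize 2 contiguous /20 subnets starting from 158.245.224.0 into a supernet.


Original prefix: /20
Number of subnets: 2 = 2^1
New prefix = 20 - 1 = 19
Supernet: 158.245.224.0/19


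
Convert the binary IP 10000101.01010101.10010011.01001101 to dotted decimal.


10000101 = 133
01010101 = 85
10010011 = 147
01001101 = 77
IP: 133.85.147.77


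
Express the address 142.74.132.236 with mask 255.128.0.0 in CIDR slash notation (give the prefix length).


Binary: 11111111.10000000.00000000.00000000
Count leading 1s
Prefix: /9


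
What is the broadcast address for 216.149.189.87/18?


Network: 216.149.128.0/18
Host bits = 14
Set all host bits to 1:
Broadcast: 216.149.191.255


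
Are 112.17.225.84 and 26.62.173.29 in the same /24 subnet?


Mask: 255.255.255.0
112.17.225.84 AND mask = 112.17.225.0
26.62.173.29 AND mask = 26.62.173.0
No, different subnets (112.17.225.0 vs 26.62.173.0)


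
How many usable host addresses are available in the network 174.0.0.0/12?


Host bits = 32 - 12 = 20
Total addresses = 2^20 = 1048576
Usable = total - 2 (network and broadcast)
Usable hosts: 1048574


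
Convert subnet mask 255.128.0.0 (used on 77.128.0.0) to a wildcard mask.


Subnet mask: 255.128.0.0
Wildcard = 255.255.255.255 - subnet mask
255 - 255 = 0
255 - 128 = 127
255 - 0 = 255
255 - 0 = 255
Wildcard: 0.127.255.255


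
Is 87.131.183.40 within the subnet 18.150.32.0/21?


Subnet network: 18.150.32.0
Test IP AND mask: 87.131.176.0
No, 87.131.183.40 is not in 18.150.32.0/21


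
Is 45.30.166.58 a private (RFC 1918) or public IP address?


RFC 1918 private ranges:
  10.0.0.0/8 (10.0.0.0 - 10.255.255.255)
  172.16.0.0/12 (172.16.0.0 - 172.31.255.255)
  192.168.0.0/16 (192.168.0.0 - 192.168.255.255)
Public (not in any RFC 1918 range)


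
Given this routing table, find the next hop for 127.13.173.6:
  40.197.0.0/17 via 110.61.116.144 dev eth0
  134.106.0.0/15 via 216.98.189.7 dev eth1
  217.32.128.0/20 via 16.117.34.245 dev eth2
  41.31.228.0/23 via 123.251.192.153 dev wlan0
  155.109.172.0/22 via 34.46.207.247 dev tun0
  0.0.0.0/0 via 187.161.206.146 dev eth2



Longest prefix match for 127.13.173.6:
  /17 40.197.0.0: no
  /15 134.106.0.0: no
  /20 217.32.128.0: no
  /23 41.31.228.0: no
  /22 155.109.172.0: no
  /0 0.0.0.0: MATCH
Selected: next-hop 187.161.206.146 via eth2 (matched /0)


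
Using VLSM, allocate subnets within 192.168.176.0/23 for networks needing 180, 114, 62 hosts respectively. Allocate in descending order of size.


180 hosts -> /24 (254 usable): 192.168.176.0/24
114 hosts -> /25 (126 usable): 192.168.177.0/25
62 hosts -> /26 (62 usable): 192.168.177.128/26
Allocation: 192.168.176.0/24 (180 hosts, 254 usable); 192.168.177.0/25 (114 hosts, 126 usable); 192.168.177.128/26 (62 hosts, 62 usable)


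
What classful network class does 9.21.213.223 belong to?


First octet: 9
Binary: 00001001
0xxxxxxx -> Class A (1-126)
Class A, default mask 255.0.0.0 (/8)


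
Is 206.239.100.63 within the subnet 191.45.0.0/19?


Subnet network: 191.45.0.0
Test IP AND mask: 206.239.96.0
No, 206.239.100.63 is not in 191.45.0.0/19


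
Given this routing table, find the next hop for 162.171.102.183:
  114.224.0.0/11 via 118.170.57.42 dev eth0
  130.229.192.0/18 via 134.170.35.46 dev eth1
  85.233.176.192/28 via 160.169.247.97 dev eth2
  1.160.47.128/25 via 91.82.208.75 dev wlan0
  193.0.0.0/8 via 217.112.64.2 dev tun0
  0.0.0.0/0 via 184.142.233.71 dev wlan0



Longest prefix match for 162.171.102.183:
  /11 114.224.0.0: no
  /18 130.229.192.0: no
  /28 85.233.176.192: no
  /25 1.160.47.128: no
  /8 193.0.0.0: no
  /0 0.0.0.0: MATCH
Selected: next-hop 184.142.233.71 via wlan0 (matched /0)


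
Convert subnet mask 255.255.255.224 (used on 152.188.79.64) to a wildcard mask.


Subnet mask: 255.255.255.224
Wildcard = 255.255.255.255 - subnet mask
255 - 255 = 0
255 - 255 = 0
255 - 255 = 0
255 - 224 = 31
Wildcard: 0.0.0.31


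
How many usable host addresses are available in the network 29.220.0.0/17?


Host bits = 32 - 17 = 15
Total addresses = 2^15 = 32768
Usable = total - 2 (network and broadcast)
Usable hosts: 32766


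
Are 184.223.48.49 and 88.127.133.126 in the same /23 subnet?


Mask: 255.255.254.0
184.223.48.49 AND mask = 184.223.48.0
88.127.133.126 AND mask = 88.127.132.0
No, different subnets (184.223.48.0 vs 88.127.132.0)


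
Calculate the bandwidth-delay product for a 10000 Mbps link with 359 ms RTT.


BDP = bandwidth * RTT
= 10000 Mbps * 359 ms
= 10000 * 1e6 * 359 / 1000 bits
= 3590000000 bits
= 448750000 bytes
= 438232.4219 KB
BDP = 3590000000 bits (448750000 bytes)


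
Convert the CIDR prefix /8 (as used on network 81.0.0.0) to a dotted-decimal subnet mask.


/8 means 8 network bits, 24 host bits
Binary: 11111111000000000000000000000000
Mask: 255.0.0.0


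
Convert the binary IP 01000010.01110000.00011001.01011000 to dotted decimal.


01000010 = 66
01110000 = 112
00011001 = 25
01011000 = 88
IP: 66.112.25.88


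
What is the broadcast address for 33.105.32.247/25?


Network: 33.105.32.128/25
Host bits = 7
Set all host bits to 1:
Broadcast: 33.105.32.255


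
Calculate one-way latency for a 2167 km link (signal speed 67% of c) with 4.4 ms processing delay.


Speed = 0.67 * 3e5 km/s = 201000 km/s
Propagation delay = 2167 / 201000 = 0.0108 s = 10.7811 ms
Processing delay = 4.4 ms
Total one-way latency = 15.1811 ms


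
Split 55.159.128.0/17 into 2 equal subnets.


New prefix = 17 + 1 = 18
Each subnet has 16384 addresses
  55.159.128.0/18
  55.159.192.0/18
Subnets: 55.159.128.0/18, 55.159.192.0/18


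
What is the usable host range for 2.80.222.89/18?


Network: 2.80.192.0
Broadcast: 2.80.255.255
First usable = network + 1
Last usable = broadcast - 1
Range: 2.80.192.1 to 2.80.255.254


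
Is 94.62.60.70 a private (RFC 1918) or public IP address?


RFC 1918 private ranges:
  10.0.0.0/8 (10.0.0.0 - 10.255.255.255)
  172.16.0.0/12 (172.16.0.0 - 172.31.255.255)
  192.168.0.0/16 (192.168.0.0 - 192.168.255.255)
Public (not in any RFC 1918 range)


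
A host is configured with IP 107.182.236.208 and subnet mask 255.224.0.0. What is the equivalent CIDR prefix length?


Binary: 11111111.11100000.00000000.00000000
Count leading 1s
Prefix: /11


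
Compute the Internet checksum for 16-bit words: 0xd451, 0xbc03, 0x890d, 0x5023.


Sum all words (with carry folding):
+ 0xd451 = 0xd451
+ 0xbc03 = 0x9055
+ 0x890d = 0x1963
+ 0x5023 = 0x6986
One's complement: ~0x6986
Checksum = 0x9679


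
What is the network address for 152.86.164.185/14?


IP:   10011000.01010110.10100100.10111001
Mask: 11111111.11111100.00000000.00000000
AND operation:
Net:  10011000.01010100.00000000.00000000
Network: 152.84.0.0/14


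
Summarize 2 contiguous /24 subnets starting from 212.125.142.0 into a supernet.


Original prefix: /24
Number of subnets: 2 = 2^1
New prefix = 24 - 1 = 23
Supernet: 212.125.142.0/23


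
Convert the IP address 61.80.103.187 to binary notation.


61 = 00111101
80 = 01010000
103 = 01100111
187 = 10111011
Binary: 00111101.01010000.01100111.10111011


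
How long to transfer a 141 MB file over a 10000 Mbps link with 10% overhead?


Effective throughput = 10000 * (1 - 10/100) = 9000 Mbps
File size in Mb = 141 * 8 = 1128 Mb
Time = 1128 / 9000
Time = 0.1253 seconds


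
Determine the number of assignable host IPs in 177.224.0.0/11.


Host bits = 32 - 11 = 21
Total addresses = 2^21 = 2097152
Usable = total - 2 (network and broadcast)
Usable hosts: 2097150


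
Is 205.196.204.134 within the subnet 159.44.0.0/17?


Subnet network: 159.44.0.0
Test IP AND mask: 205.196.128.0
No, 205.196.204.134 is not in 159.44.0.0/17


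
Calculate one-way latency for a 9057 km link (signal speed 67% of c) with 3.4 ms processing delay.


Speed = 0.67 * 3e5 km/s = 201000 km/s
Propagation delay = 9057 / 201000 = 0.0451 s = 45.0597 ms
Processing delay = 3.4 ms
Total one-way latency = 48.4597 ms


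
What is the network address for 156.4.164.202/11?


IP:   10011100.00000100.10100100.11001010
Mask: 11111111.11100000.00000000.00000000
AND operation:
Net:  10011100.00000000.00000000.00000000
Network: 156.0.0.0/11


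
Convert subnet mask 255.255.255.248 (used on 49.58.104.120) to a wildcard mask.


Subnet mask: 255.255.255.248
Wildcard = 255.255.255.255 - subnet mask
255 - 255 = 0
255 - 255 = 0
255 - 255 = 0
255 - 248 = 7
Wildcard: 0.0.0.7


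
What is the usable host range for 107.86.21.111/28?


Network: 107.86.21.96
Broadcast: 107.86.21.111
First usable = network + 1
Last usable = broadcast - 1
Range: 107.86.21.97 to 107.86.21.110


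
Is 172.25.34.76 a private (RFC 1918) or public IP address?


RFC 1918 private ranges:
  10.0.0.0/8 (10.0.0.0 - 10.255.255.255)
  172.16.0.0/12 (172.16.0.0 - 172.31.255.255)
  192.168.0.0/16 (192.168.0.0 - 192.168.255.255)
Private (in 172.16.0.0/12)


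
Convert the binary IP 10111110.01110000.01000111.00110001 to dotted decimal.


10111110 = 190
01110000 = 112
01000111 = 71
00110001 = 49
IP: 190.112.71.49


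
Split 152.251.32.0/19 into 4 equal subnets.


New prefix = 19 + 2 = 21
Each subnet has 2048 addresses
  152.251.32.0/21
  152.251.40.0/21
  152.251.48.0/21
  152.251.56.0/21
Subnets: 152.251.32.0/21, 152.251.40.0/21, 152.251.48.0/21, 152.251.56.0/21


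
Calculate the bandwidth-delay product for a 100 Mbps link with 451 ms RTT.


BDP = bandwidth * RTT
= 100 Mbps * 451 ms
= 100 * 1e6 * 451 / 1000 bits
= 45100000 bits
= 5637500 bytes
= 5505.3711 KB
BDP = 45100000 bits (5637500 bytes)


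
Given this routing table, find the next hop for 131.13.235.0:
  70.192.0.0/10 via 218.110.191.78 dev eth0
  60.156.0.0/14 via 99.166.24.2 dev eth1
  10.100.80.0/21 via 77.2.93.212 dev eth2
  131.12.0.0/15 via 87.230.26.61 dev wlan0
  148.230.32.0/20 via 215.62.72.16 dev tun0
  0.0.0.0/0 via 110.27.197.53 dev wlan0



Longest prefix match for 131.13.235.0:
  /10 70.192.0.0: no
  /14 60.156.0.0: no
  /21 10.100.80.0: no
  /15 131.12.0.0: MATCH
  /20 148.230.32.0: no
  /0 0.0.0.0: MATCH
Selected: next-hop 87.230.26.61 via wlan0 (matched /15)


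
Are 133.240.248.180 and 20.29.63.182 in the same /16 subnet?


Mask: 255.255.0.0
133.240.248.180 AND mask = 133.240.0.0
20.29.63.182 AND mask = 20.29.0.0
No, different subnets (133.240.0.0 vs 20.29.0.0)


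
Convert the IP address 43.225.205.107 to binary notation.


43 = 00101011
225 = 11100001
205 = 11001101
107 = 01101011
Binary: 00101011.11100001.11001101.01101011


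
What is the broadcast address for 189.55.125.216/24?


Network: 189.55.125.0/24
Host bits = 8
Set all host bits to 1:
Broadcast: 189.55.125.255


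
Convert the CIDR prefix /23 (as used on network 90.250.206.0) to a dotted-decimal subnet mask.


/23 means 23 network bits, 9 host bits
Binary: 11111111111111111111111000000000
Mask: 255.255.254.0


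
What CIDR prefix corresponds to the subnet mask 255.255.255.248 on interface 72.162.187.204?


Binary: 11111111.11111111.11111111.11111000
Count leading 1s
Prefix: /29


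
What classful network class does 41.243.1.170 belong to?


First octet: 41
Binary: 00101001
0xxxxxxx -> Class A (1-126)
Class A, default mask 255.0.0.0 (/8)


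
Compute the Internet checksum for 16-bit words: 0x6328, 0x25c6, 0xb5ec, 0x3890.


Sum all words (with carry folding):
+ 0x6328 = 0x6328
+ 0x25c6 = 0x88ee
+ 0xb5ec = 0x3edb
+ 0x3890 = 0x776b
One's complement: ~0x776b
Checksum = 0x8894


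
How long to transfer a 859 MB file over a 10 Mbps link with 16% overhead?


Effective throughput = 10 * (1 - 16/100) = 8.4 Mbps
File size in Mb = 859 * 8 = 6872 Mb
Time = 6872 / 8.4
Time = 818.0952 seconds


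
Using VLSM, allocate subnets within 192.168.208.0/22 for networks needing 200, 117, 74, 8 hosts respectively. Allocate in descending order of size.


200 hosts -> /24 (254 usable): 192.168.208.0/24
117 hosts -> /25 (126 usable): 192.168.209.0/25
74 hosts -> /25 (126 usable): 192.168.209.128/25
8 hosts -> /28 (14 usable): 192.168.210.0/28
Allocation: 192.168.208.0/24 (200 hosts, 254 usable); 192.168.209.0/25 (117 hosts, 126 usable); 192.168.209.128/25 (74 hosts, 126 usable); 192.168.210.0/28 (8 hosts, 14 usable)


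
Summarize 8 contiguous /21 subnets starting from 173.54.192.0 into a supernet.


Original prefix: /21
Number of subnets: 8 = 2^3
New prefix = 21 - 3 = 18
Supernet: 173.54.192.0/18


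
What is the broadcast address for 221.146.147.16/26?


Network: 221.146.147.0/26
Host bits = 6
Set all host bits to 1:
Broadcast: 221.146.147.63


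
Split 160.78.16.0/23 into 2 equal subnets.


New prefix = 23 + 1 = 24
Each subnet has 256 addresses
  160.78.16.0/24
  160.78.17.0/24
Subnets: 160.78.16.0/24, 160.78.17.0/24


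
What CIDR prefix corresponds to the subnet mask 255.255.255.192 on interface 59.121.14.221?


Binary: 11111111.11111111.11111111.11000000
Count leading 1s
Prefix: /26


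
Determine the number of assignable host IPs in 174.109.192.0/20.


Host bits = 32 - 20 = 12
Total addresses = 2^12 = 4096
Usable = total - 2 (network and broadcast)
Usable hosts: 4094


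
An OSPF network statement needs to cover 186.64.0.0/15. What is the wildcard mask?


Subnet mask: 255.254.0.0
Wildcard = 255.255.255.255 - subnet mask
255 - 255 = 0
255 - 254 = 1
255 - 0 = 255
255 - 0 = 255
Wildcard: 0.1.255.255


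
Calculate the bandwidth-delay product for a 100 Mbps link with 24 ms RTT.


BDP = bandwidth * RTT
= 100 Mbps * 24 ms
= 100 * 1e6 * 24 / 1000 bits
= 2400000 bits
= 300000 bytes
= 292.9688 KB
BDP = 2400000 bits (300000 bytes)


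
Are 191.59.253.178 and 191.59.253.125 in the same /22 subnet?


Mask: 255.255.252.0
191.59.253.178 AND mask = 191.59.252.0
191.59.253.125 AND mask = 191.59.252.0
Yes, same subnet (191.59.252.0)


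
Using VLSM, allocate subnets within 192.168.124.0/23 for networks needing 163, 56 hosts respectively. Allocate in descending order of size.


163 hosts -> /24 (254 usable): 192.168.124.0/24
56 hosts -> /26 (62 usable): 192.168.125.0/26
Allocation: 192.168.124.0/24 (163 hosts, 254 usable); 192.168.125.0/26 (56 hosts, 62 usable)


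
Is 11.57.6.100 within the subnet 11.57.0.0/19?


Subnet network: 11.57.0.0
Test IP AND mask: 11.57.0.0
Yes, 11.57.6.100 is in 11.57.0.0/19


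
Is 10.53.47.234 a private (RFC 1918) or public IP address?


RFC 1918 private ranges:
  10.0.0.0/8 (10.0.0.0 - 10.255.255.255)
  172.16.0.0/12 (172.16.0.0 - 172.31.255.255)
  192.168.0.0/16 (192.168.0.0 - 192.168.255.255)
Private (in 10.0.0.0/8)


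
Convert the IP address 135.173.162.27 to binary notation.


135 = 10000111
173 = 10101101
162 = 10100010
27 = 00011011
Binary: 10000111.10101101.10100010.00011011


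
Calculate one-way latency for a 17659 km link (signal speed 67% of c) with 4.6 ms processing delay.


Speed = 0.67 * 3e5 km/s = 201000 km/s
Propagation delay = 17659 / 201000 = 0.0879 s = 87.8557 ms
Processing delay = 4.6 ms
Total one-way latency = 92.4557 ms


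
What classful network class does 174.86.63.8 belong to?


First octet: 174
Binary: 10101110
10xxxxxx -> Class B (128-191)
Class B, default mask 255.255.0.0 (/16)


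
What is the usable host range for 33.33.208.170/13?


Network: 33.32.0.0
Broadcast: 33.39.255.255
First usable = network + 1
Last usable = broadcast - 1
Range: 33.32.0.1 to 33.39.255.254


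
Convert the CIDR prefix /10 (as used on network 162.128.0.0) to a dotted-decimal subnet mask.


/10 means 10 network bits, 22 host bits
Binary: 11111111110000000000000000000000
Mask: 255.192.0.0


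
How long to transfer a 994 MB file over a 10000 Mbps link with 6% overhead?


Effective throughput = 10000 * (1 - 6/100) = 9400 Mbps
File size in Mb = 994 * 8 = 7952 Mb
Time = 7952 / 9400
Time = 0.846 seconds


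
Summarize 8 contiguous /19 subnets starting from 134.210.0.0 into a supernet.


Original prefix: /19
Number of subnets: 8 = 2^3
New prefix = 19 - 3 = 16
Supernet: 134.210.0.0/16


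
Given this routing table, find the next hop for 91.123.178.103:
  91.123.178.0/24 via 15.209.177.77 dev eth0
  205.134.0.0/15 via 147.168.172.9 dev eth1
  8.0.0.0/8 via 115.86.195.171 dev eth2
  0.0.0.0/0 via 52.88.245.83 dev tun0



Longest prefix match for 91.123.178.103:
  /24 91.123.178.0: MATCH
  /15 205.134.0.0: no
  /8 8.0.0.0: no
  /0 0.0.0.0: MATCH
Selected: next-hop 15.209.177.77 via eth0 (matched /24)


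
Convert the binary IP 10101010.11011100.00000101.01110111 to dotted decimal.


10101010 = 170
11011100 = 220
00000101 = 5
01110111 = 119
IP: 170.220.5.119


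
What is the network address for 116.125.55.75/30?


IP:   01110100.01111101.00110111.01001011
Mask: 11111111.11111111.11111111.11111100
AND operation:
Net:  01110100.01111101.00110111.01001000
Network: 116.125.55.72/30


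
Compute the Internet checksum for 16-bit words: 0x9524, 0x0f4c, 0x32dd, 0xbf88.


Sum all words (with carry folding):
+ 0x9524 = 0x9524
+ 0x0f4c = 0xa470
+ 0x32dd = 0xd74d
+ 0xbf88 = 0x96d6
One's complement: ~0x96d6
Checksum = 0x6929


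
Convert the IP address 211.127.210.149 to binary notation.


211 = 11010011
127 = 01111111
210 = 11010010
149 = 10010101
Binary: 11010011.01111111.11010010.10010101


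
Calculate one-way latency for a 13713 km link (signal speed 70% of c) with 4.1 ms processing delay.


Speed = 0.7 * 3e5 km/s = 210000 km/s
Propagation delay = 13713 / 210000 = 0.0653 s = 65.3 ms
Processing delay = 4.1 ms
Total one-way latency = 69.4 ms


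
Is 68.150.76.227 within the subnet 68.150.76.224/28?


Subnet network: 68.150.76.224
Test IP AND mask: 68.150.76.224
Yes, 68.150.76.227 is in 68.150.76.224/28


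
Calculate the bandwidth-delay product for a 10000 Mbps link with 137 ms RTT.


BDP = bandwidth * RTT
= 10000 Mbps * 137 ms
= 10000 * 1e6 * 137 / 1000 bits
= 1370000000 bits
= 171250000 bytes
= 167236.3281 KB
BDP = 1370000000 bits (171250000 bytes)


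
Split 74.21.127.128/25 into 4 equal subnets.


New prefix = 25 + 2 = 27
Each subnet has 32 addresses
  74.21.127.128/27
  74.21.127.160/27
  74.21.127.192/27
  74.21.127.224/27
Subnets: 74.21.127.128/27, 74.21.127.160/27, 74.21.127.192/27, 74.21.127.224/27


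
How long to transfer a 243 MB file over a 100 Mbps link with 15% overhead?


Effective throughput = 100 * (1 - 15/100) = 85 Mbps
File size in Mb = 243 * 8 = 1944 Mb
Time = 1944 / 85
Time = 22.8706 seconds


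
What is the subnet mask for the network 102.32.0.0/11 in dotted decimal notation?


/11 means 11 network bits, 21 host bits
Binary: 11111111111000000000000000000000
Mask: 255.224.0.0


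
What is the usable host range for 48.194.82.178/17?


Network: 48.194.0.0
Broadcast: 48.194.127.255
First usable = network + 1
Last usable = broadcast - 1
Range: 48.194.0.1 to 48.194.127.254


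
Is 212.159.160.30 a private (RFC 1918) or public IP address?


RFC 1918 private ranges:
  10.0.0.0/8 (10.0.0.0 - 10.255.255.255)
  172.16.0.0/12 (172.16.0.0 - 172.31.255.255)
  192.168.0.0/16 (192.168.0.0 - 192.168.255.255)
Public (not in any RFC 1918 range)


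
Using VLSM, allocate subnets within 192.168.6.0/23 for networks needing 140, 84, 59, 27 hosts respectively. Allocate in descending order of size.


140 hosts -> /24 (254 usable): 192.168.6.0/24
84 hosts -> /25 (126 usable): 192.168.7.0/25
59 hosts -> /26 (62 usable): 192.168.7.128/26
27 hosts -> /27 (30 usable): 192.168.7.192/27
Allocation: 192.168.6.0/24 (140 hosts, 254 usable); 192.168.7.0/25 (84 hosts, 126 usable); 192.168.7.128/26 (59 hosts, 62 usable); 192.168.7.192/27 (27 hosts, 30 usable)


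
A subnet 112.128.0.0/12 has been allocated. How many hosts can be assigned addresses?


Host bits = 32 - 12 = 20
Total addresses = 2^20 = 1048576
Usable = total - 2 (network and broadcast)
Usable hosts: 1048574


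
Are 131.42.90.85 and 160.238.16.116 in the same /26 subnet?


Mask: 255.255.255.192
131.42.90.85 AND mask = 131.42.90.64
160.238.16.116 AND mask = 160.238.16.64
No, different subnets (131.42.90.64 vs 160.238.16.64)


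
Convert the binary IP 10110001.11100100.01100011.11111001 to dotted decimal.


10110001 = 177
11100100 = 228
01100011 = 99
11111001 = 249
IP: 177.228.99.249


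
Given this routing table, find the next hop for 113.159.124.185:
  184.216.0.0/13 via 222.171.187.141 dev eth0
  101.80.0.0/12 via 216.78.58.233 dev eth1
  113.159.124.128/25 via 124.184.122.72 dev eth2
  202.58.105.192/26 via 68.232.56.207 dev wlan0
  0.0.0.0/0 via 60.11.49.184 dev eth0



Longest prefix match for 113.159.124.185:
  /13 184.216.0.0: no
  /12 101.80.0.0: no
  /25 113.159.124.128: MATCH
  /26 202.58.105.192: no
  /0 0.0.0.0: MATCH
Selected: next-hop 124.184.122.72 via eth2 (matched /25)


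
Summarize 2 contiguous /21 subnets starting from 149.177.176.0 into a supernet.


Original prefix: /21
Number of subnets: 2 = 2^1
New prefix = 21 - 1 = 20
Supernet: 149.177.176.0/20


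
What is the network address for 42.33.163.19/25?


IP:   00101010.00100001.10100011.00010011
Mask: 11111111.11111111.11111111.10000000
AND operation:
Net:  00101010.00100001.10100011.00000000
Network: 42.33.163.0/25


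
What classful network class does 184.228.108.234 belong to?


First octet: 184
Binary: 10111000
10xxxxxx -> Class B (128-191)
Class B, default mask 255.255.0.0 (/16)


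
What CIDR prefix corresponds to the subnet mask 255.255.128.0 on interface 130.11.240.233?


Binary: 11111111.11111111.10000000.00000000
Count leading 1s
Prefix: /17


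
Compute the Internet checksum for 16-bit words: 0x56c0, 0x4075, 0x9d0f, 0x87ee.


Sum all words (with carry folding):
+ 0x56c0 = 0x56c0
+ 0x4075 = 0x9735
+ 0x9d0f = 0x3445
+ 0x87ee = 0xbc33
One's complement: ~0xbc33
Checksum = 0x43cc


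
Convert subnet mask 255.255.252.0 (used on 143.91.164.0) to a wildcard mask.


Subnet mask: 255.255.252.0
Wildcard = 255.255.255.255 - subnet mask
255 - 255 = 0
255 - 255 = 0
255 - 252 = 3
255 - 0 = 255
Wildcard: 0.0.3.255


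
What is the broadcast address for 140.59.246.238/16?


Network: 140.59.0.0/16
Host bits = 16
Set all host bits to 1:
Broadcast: 140.59.255.255


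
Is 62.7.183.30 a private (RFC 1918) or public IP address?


RFC 1918 private ranges:
  10.0.0.0/8 (10.0.0.0 - 10.255.255.255)
  172.16.0.0/12 (172.16.0.0 - 172.31.255.255)
  192.168.0.0/16 (192.168.0.0 - 192.168.255.255)
Public (not in any RFC 1918 range)


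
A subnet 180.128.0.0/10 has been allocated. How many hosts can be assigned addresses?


Host bits = 32 - 10 = 22
Total addresses = 2^22 = 4194304
Usable = total - 2 (network and broadcast)
Usable hosts: 4194302


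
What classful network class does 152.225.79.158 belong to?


First octet: 152
Binary: 10011000
10xxxxxx -> Class B (128-191)
Class B, default mask 255.255.0.0 (/16)


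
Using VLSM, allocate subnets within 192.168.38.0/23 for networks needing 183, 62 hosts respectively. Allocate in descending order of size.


183 hosts -> /24 (254 usable): 192.168.38.0/24
62 hosts -> /26 (62 usable): 192.168.39.0/26
Allocation: 192.168.38.0/24 (183 hosts, 254 usable); 192.168.39.0/26 (62 hosts, 62 usable)


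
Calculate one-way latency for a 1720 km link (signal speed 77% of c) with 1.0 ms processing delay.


Speed = 0.77 * 3e5 km/s = 231000 km/s
Propagation delay = 1720 / 231000 = 0.0074 s = 7.4459 ms
Processing delay = 1.0 ms
Total one-way latency = 8.4459 ms


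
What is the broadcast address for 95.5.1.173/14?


Network: 95.4.0.0/14
Host bits = 18
Set all host bits to 1:
Broadcast: 95.7.255.255


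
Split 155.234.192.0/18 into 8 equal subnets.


New prefix = 18 + 3 = 21
Each subnet has 2048 addresses
  155.234.192.0/21
  155.234.200.0/21
  155.234.208.0/21
  155.234.216.0/21
  155.234.224.0/21
  155.234.232.0/21
  155.234.240.0/21
  155.234.248.0/21
Subnets: 155.234.192.0/21, 155.234.200.0/21, 155.234.208.0/21, 155.234.216.0/21, 155.234.224.0/21, 155.234.232.0/21, 155.234.240.0/21, 155.234.248.0/21


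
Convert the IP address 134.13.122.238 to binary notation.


134 = 10000110
13 = 00001101
122 = 01111010
238 = 11101110
Binary: 10000110.00001101.01111010.11101110


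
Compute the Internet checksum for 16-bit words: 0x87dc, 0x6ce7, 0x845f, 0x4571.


Sum all words (with carry folding):
+ 0x87dc = 0x87dc
+ 0x6ce7 = 0xf4c3
+ 0x845f = 0x7923
+ 0x4571 = 0xbe94
One's complement: ~0xbe94
Checksum = 0x416b


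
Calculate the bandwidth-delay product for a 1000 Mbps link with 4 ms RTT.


BDP = bandwidth * RTT
= 1000 Mbps * 4 ms
= 1000 * 1e6 * 4 / 1000 bits
= 4000000 bits
= 500000 bytes
= 488.2812 KB
BDP = 4000000 bits (500000 bytes)


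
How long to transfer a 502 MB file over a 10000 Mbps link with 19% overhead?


Effective throughput = 10000 * (1 - 19/100) = 8100.0 Mbps
File size in Mb = 502 * 8 = 4016 Mb
Time = 4016 / 8100.0
Time = 0.4958 seconds


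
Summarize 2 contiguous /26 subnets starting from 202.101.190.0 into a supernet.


Original prefix: /26
Number of subnets: 2 = 2^1
New prefix = 26 - 1 = 25
Supernet: 202.101.190.0/25


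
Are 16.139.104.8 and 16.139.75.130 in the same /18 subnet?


Mask: 255.255.192.0
16.139.104.8 AND mask = 16.139.64.0
16.139.75.130 AND mask = 16.139.64.0
Yes, same subnet (16.139.64.0)


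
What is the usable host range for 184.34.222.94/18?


Network: 184.34.192.0
Broadcast: 184.34.255.255
First usable = network + 1
Last usable = broadcast - 1
Range: 184.34.192.1 to 184.34.255.254


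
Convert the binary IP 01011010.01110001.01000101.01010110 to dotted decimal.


01011010 = 90
01110001 = 113
01000101 = 69
01010110 = 86
IP: 90.113.69.86


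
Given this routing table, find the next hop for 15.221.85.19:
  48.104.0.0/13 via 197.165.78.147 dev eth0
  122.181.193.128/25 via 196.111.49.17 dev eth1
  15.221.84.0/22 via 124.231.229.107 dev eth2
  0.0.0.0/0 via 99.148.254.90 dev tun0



Longest prefix match for 15.221.85.19:
  /13 48.104.0.0: no
  /25 122.181.193.128: no
  /22 15.221.84.0: MATCH
  /0 0.0.0.0: MATCH
Selected: next-hop 124.231.229.107 via eth2 (matched /22)


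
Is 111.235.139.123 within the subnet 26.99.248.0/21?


Subnet network: 26.99.248.0
Test IP AND mask: 111.235.136.0
No, 111.235.139.123 is not in 26.99.248.0/21


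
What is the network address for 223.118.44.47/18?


IP:   11011111.01110110.00101100.00101111
Mask: 11111111.11111111.11000000.00000000
AND operation:
Net:  11011111.01110110.00000000.00000000
Network: 223.118.0.0/18


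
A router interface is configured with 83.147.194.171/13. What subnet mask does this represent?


/13 means 13 network bits, 19 host bits
Binary: 11111111111110000000000000000000
Mask: 255.248.0.0


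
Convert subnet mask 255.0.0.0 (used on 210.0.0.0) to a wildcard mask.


Subnet mask: 255.0.0.0
Wildcard = 255.255.255.255 - subnet mask
255 - 255 = 0
255 - 0 = 255
255 - 0 = 255
255 - 0 = 255
Wildcard: 0.255.255.255


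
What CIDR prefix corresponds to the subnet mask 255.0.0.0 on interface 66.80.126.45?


Binary: 11111111.00000000.00000000.00000000
Count leading 1s
Prefix: /8


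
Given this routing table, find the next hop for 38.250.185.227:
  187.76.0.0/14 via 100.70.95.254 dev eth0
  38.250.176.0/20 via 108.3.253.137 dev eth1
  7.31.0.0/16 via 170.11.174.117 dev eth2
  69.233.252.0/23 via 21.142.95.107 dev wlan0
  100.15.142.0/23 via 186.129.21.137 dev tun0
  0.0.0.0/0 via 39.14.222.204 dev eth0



Longest prefix match for 38.250.185.227:
  /14 187.76.0.0: no
  /20 38.250.176.0: MATCH
  /16 7.31.0.0: no
  /23 69.233.252.0: no
  /23 100.15.142.0: no
  /0 0.0.0.0: MATCH
Selected: next-hop 108.3.253.137 via eth1 (matched /20)
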